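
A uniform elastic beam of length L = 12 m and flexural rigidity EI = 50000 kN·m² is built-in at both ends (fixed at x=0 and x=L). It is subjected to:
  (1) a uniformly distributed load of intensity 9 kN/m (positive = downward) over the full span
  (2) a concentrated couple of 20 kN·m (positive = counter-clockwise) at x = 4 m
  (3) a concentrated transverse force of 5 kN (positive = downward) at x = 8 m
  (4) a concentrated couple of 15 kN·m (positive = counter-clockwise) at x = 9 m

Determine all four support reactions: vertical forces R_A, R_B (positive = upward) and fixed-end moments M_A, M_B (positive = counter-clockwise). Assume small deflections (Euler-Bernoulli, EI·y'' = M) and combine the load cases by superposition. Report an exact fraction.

Load 1 — uniform load w=9 kN/m over full span:
  R_A = wL/2 = 9·12/2 = 54 kN
  M_A = wL²/12 = 9·12²/12 = 108 kN·m
  R_B = wL/2 = 9·12/2 = 54 kN
  M_B = -wL²/12 = -9·12²/12 = -108 kN·m
Load 2 — applied couple M₀=20 kN·m at a=4 m (b=L-a=8):
  R_A = 6M₀ab/L³ = 6·20·4·8/12³ = 20/9 kN
  M_A = M₀b(2a-b)/L² = 20·8·(2·4-8)/12² = 0 kN·m
  R_B = -6M₀ab/L³ = -6·20·4·8/12³ = -20/9 kN
  M_B = M₀a(2b-a)/L² = 20·4·(2·8-4)/12² = 20/3 kN·m
Load 3 — point force P=5 kN at a=8 m (b=L-a=4):
  R_A = Pb²(3a+b)/L³ = 5·4²·(3·8+4)/12³ = 35/27 kN
  M_A = Pab²/L² = 5·8·4²/12² = 40/9 kN·m
  R_B = Pa²(a+3b)/L³ = 5·8²·(8+3·4)/12³ = 100/27 kN
  M_B = -Pa²b/L² = -5·8²·4/12² = -80/9 kN·m
Load 4 — applied couple M₀=15 kN·m at a=9 m (b=L-a=3):
  R_A = 6M₀ab/L³ = 6·15·9·3/12³ = 45/32 kN
  M_A = M₀b(2a-b)/L² = 15·3·(2·9-3)/12² = 75/16 kN·m
  R_B = -6M₀ab/L³ = -6·15·9·3/12³ = -45/32 kN
  M_B = M₀a(2b-a)/L² = 15·9·(2·3-9)/12² = -45/16 kN·m
Superposition: R_A = 50911/864 kN, M_A = 16867/144 kN·m, R_B = 46721/864 kN, M_B = -16277/144 kN·m

R_A = 50911/864 kN, M_A = 16867/144 kN·m, R_B = 46721/864 kN, M_B = -16277/144 kN·m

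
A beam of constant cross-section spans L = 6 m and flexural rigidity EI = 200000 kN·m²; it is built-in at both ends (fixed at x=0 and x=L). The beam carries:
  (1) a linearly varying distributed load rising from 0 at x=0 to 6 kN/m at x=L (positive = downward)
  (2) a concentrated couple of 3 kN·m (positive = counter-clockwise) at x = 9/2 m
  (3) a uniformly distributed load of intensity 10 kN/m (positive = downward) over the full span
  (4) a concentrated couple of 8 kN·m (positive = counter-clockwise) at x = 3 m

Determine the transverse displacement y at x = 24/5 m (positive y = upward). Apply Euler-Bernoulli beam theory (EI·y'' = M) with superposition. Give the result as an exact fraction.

Load 1 — triangular load w₀=6 kN/m (0→w₀ over full span):
  y_1 = -w₀x²(L-x)²(x+2L)/(120LEI) = -6·(24/5)²·(6-(24/5))²·((24/5)+2·6)/(120·6·200000) = -1134/48828125 m
Load 2 — applied couple M₀=3 kN·m at a=9/2 m (b=L-a=3/2):
  y_2 = (R_Ax³/6 - M_Ax²/2 - M₀(x-a)²/2)/EI  [x>a] with R_A=9/16, M_A=15/16 = ((9/16)·(24/5)³/6 - (15/16)·(24/5)²/2 - 3·((24/5)-(9/2))²/2)/200000 = -567/200000000 m
Load 3 — uniform load w=10 kN/m over full span:
  y_3 = -wx²(L-x)²/(24EI) = -10·(24/5)²·(6-(24/5))²/(24·200000) = -27/390625 m
Load 4 — applied couple M₀=8 kN·m at a=3 m (b=L-a=3):
  y_4 = (R_Ax³/6 - M_Ax²/2 - M₀(x-a)²/2)/EI  [x>a] with R_A=2, M_A=2 = (2·(24/5)³/6 - 2·(24/5)²/2 - 8·((24/5)-3)²/2)/200000 = 27/6250000 m
Superposition: y = Σ y_i = -2271483/25000000000 m ≈ -0.000091 m

y(24/5) = -2271483/25000000000 m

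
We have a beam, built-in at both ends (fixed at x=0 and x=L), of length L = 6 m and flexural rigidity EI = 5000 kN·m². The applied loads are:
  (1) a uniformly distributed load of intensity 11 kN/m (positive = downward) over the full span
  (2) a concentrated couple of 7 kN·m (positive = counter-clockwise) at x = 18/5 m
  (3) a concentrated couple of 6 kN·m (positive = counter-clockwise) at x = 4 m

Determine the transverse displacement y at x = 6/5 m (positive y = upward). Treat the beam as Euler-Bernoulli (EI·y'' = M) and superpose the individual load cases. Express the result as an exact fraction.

Load 1 — uniform load w=11 kN/m over full span:
  y_1 = -wx²(L-x)²/(24EI) = -11·(6/5)²·(6-(6/5))²/(24·5000) = -1188/390625 m
Load 2 — applied couple M₀=7 kN·m at a=18/5 m (b=L-a=12/5):
  y_2 = (R_Ax³/6 - M_Ax²/2)/EI  [x≤a] with R_A=42/25, M_A=56/25 = ((42/25)·(6/5)³/6 - (56/25)·(6/5)²/2)/5000 = -441/1953125 m
Load 3 — applied couple M₀=6 kN·m at a=4 m (b=L-a=2):
  y_3 = (R_Ax³/6 - M_Ax²/2)/EI  [x≤a] with R_A=4/3, M_A=2 = ((4/3)·(6/5)³/6 - 2·(6/5)²/2)/5000 = -33/156250 m
Superposition: y = Σ y_i = -13587/3906250 m ≈ -0.003478 m

y(6/5) = -13587/3906250 m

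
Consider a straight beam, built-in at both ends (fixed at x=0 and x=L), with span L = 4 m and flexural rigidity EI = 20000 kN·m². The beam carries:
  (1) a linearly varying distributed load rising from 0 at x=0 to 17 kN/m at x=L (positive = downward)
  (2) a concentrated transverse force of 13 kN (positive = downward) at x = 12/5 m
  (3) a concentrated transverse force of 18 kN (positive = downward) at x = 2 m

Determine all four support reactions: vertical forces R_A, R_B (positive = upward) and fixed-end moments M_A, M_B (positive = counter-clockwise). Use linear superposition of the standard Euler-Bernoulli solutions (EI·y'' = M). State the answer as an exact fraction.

Load 1 — triangular load w₀=17 kN/m (0→w₀ over full span):
  R_A = 3w₀L/20 = 3·17·4/20 = 51/5 kN
  M_A = w₀L²/30 = 17·4²/30 = 136/15 kN·m
  R_B = 7w₀L/20 = 7·17·4/20 = 119/5 kN
  M_B = -w₀L²/20 = -17·4²/20 = -68/5 kN·m
Load 2 — point force P=13 kN at a=12/5 m (b=L-a=8/5):
  R_A = Pb²(3a+b)/L³ = 13·(8/5)²·(3·(12/5)+(8/5))/4³ = 572/125 kN
  M_A = Pab²/L² = 13·(12/5)·(8/5)²/4² = 624/125 kN·m
  R_B = Pa²(a+3b)/L³ = 13·(12/5)²·((12/5)+3·(8/5))/4³ = 1053/125 kN
  M_B = -Pa²b/L² = -13·(12/5)²·(8/5)/4² = -936/125 kN·m
Load 3 — point force P=18 kN at a=2 m (b=L-a=2):
  R_A = Pb²(3a+b)/L³ = 18·2²·(3·2+2)/4³ = 9 kN
  M_A = Pab²/L² = 18·2·2²/4² = 9 kN·m
  R_B = Pa²(a+3b)/L³ = 18·2²·(2+3·2)/4³ = 9 kN
  M_B = -Pa²b/L² = -18·2²·2/4² = -9 kN·m
Superposition: R_A = 2972/125 kN, M_A = 8647/375 kN·m, R_B = 5153/125 kN, M_B = -3761/125 kN·m

R_A = 2972/125 kN, M_A = 8647/375 kN·m, R_B = 5153/125 kN, M_B = -3761/125 kN·m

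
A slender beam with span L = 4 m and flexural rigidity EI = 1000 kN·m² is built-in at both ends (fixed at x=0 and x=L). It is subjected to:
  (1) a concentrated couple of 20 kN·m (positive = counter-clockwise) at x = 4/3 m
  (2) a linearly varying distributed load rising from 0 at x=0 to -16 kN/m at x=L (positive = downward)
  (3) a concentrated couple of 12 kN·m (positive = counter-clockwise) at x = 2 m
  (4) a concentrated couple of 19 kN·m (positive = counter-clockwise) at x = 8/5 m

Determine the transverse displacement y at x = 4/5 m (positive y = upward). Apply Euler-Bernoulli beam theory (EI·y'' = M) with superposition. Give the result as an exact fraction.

y(4/5) = 31102/17578125 m

Load 1 — applied couple M₀=20 kN·m at a=4/3 m (b=L-a=8/3):
  y_1 = (R_Ax³/6 - M_Ax²/2)/EI  [x≤a] with R_A=20/3, M_A=0 = ((20/3)·(4/5)³/6 - 0·(4/5)²/2)/1000 = 16/28125 m
Load 2 — triangular load w₀=-16 kN/m (0→w₀ over full span):
  y_2 = -w₀x²(L-x)²(x+2L)/(120LEI) = -(-16)·(4/5)²·(4-(4/5))²·((4/5)+2·4)/(120·4·1000) = 11264/5859375 m
Load 3 — applied couple M₀=12 kN·m at a=2 m (b=L-a=2):
  y_3 = (R_Ax³/6 - M_Ax²/2)/EI  [x≤a] with R_A=9/2, M_A=3 = ((9/2)·(4/5)³/6 - 3·(4/5)²/2)/1000 = -9/15625 m
Load 4 — applied couple M₀=19 kN·m at a=8/5 m (b=L-a=12/5):
  y_4 = (R_Ax³/6 - M_Ax²/2)/EI  [x≤a] with R_A=171/25, M_A=57/25 = ((171/25)·(4/5)³/6 - (57/25)·(4/5)²/2)/1000 = -57/390625 m
Superposition: y = Σ y_i = 31102/17578125 m ≈ 0.001769 m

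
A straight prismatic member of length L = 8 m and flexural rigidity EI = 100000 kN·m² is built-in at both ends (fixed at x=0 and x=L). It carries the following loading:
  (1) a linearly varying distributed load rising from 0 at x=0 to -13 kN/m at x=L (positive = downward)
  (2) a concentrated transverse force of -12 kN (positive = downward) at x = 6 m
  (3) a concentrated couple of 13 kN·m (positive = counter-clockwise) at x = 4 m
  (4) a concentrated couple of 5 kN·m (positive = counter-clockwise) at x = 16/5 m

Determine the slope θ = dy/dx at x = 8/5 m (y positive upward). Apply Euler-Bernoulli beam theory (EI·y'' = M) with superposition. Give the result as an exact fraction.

Load 1 — triangular load w₀=-13 kN/m (0→w₀ over full span):
  θ_1 = -w₀(2x(L-x)(L-2x)(x+2L)+x²(L-x)²)/(120LEI) = -(-13)·(2·(8/5)·(8-(8/5))·(8-2·(8/5))·((8/5)+2·8)+(8/5)²·(8-(8/5))²)/(120·8·100000) = 1456/5859375 rad
Load 2 — point force P=-12 kN at a=6 m (b=L-a=2):
  θ_2 = -Pb²x(2aL-(3a+b)x)/(2L³EI)  [x≤a] = -(-12)·2²·(8/5)·(2·6·8-(3·6+2)·(8/5))/(2·8³·100000) = 3/62500 rad
Load 3 — applied couple M₀=13 kN·m at a=4 m (b=L-a=4):
  θ_3 = (R_Ax²/2 - M_Ax)/EI  [x≤a] with R_A=39/16, M_A=13/4 = ((39/16)·(8/5)²/2 - (13/4)·(8/5))/100000 = -13/625000 rad
Load 4 — applied couple M₀=5 kN·m at a=16/5 m (b=L-a=24/5):
  θ_4 = (R_Ax²/2 - M_Ax)/EI  [x≤a] with R_A=9/10, M_A=3/5 = ((9/10)·(8/5)²/2 - (3/5)·(8/5))/100000 = 3/1562500 rad
Superposition: θ = Σ θ_i = 13013/46875000 rad ≈ 0.000278 rad

θ(8/5) = 13013/46875000 rad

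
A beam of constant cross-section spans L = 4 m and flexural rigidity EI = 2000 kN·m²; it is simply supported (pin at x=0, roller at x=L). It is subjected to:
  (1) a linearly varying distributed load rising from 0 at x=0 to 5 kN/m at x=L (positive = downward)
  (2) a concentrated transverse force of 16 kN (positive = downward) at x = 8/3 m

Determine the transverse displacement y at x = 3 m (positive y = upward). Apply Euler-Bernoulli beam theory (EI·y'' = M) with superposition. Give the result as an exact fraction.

Load 1 — triangular load w₀=5 kN/m (0→w₀ over full span):
  y_1 = -w₀x(7L⁴-10L²x²+3x⁴)/(360LEI) = -5·3·(7·4⁴-10·4²·3²+3·3⁴)/(360·4·2000) = -119/38400 m
Load 2 — point force P=16 kN at a=8/3 m (b=L-a=4/3):
  y_2 = -Pa(L-x)(2Lx-a²-x²)/(6LEI)  [x>a] = -16·(8/3)·(4-3)·(2·4·3-(8/3)²-3²)/(6·4·2000) = -71/10125 m
Superposition: y = Σ y_i = -52417/5184000 m ≈ -0.010111 m

y(3) = -52417/5184000 m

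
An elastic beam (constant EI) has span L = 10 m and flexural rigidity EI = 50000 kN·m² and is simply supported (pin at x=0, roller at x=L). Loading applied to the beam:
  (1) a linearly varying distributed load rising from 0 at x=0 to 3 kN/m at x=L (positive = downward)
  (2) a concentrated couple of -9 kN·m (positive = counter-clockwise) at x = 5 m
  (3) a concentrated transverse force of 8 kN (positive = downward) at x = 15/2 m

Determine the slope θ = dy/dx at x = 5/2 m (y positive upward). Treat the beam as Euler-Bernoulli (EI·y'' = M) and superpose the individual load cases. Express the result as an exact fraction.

θ(5/2) = -10331/7680000 rad

Load 1 — triangular load w₀=3 kN/m (0→w₀ over full span):
  θ_1 = -w₀(7L⁴-30L²x²+15x⁴)/(360LEI) = -3·(7·10⁴-30·10²·(5/2)²+15·(5/2)⁴)/(360·10·50000) = -1327/1536000 rad
Load 2 — applied couple M₀=-9 kN·m at a=5 m (b=L-a=5):
  θ_2 = (M₀x²/(2L)+C₁)/EI  [x≤a] with C₁=M₀(3b²-L²)/(6L)=15/4 = ((-9)·(5/2)²/(2·10)+(15/4))/50000 = 3/160000 rad
Load 3 — point force P=8 kN at a=15/2 m (b=L-a=5/2):
  θ_3 = -Pb(L²-b²-3x²)/(6LEI)  [x≤a] = -8·(5/2)·(10²-(5/2)²-3·(5/2)²)/(6·10·50000) = -1/2000 rad
Superposition: θ = Σ θ_i = -10331/7680000 rad ≈ -0.001345 rad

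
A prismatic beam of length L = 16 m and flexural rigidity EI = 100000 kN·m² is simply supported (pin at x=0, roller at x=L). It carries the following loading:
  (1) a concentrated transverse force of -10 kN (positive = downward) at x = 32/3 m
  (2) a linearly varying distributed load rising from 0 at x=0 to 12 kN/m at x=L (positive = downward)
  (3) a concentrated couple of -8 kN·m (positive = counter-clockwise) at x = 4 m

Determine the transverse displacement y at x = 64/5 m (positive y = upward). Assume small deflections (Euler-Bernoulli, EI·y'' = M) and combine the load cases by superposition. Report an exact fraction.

y(64/5) = -109932406/3955078125 m

Load 1 — point force P=-10 kN at a=32/3 m (b=L-a=16/3):
  y_1 = -Pa(L-x)(2Lx-a²-x²)/(6LEI)  [x>a] = -(-10)·(32/3)·(16-(64/5))·(2·16·(64/5)-(32/3)²-(64/5)²)/(6·16·100000) = 29696/6328125 m
Load 2 — triangular load w₀=12 kN/m (0→w₀ over full span):
  y_2 = -w₀x(7L⁴-10L²x²+3x⁴)/(360LEI) = -12·(64/5)·(7·16⁴-10·16²·(64/5)²+3·(64/5)⁴)/(360·16·100000) = -1560576/48828125 m
Load 3 — applied couple M₀=-8 kN·m at a=4 m (b=L-a=12):
  y_3 = (M₀x³/(6L)-M₀(x-a)²/2+C₁x)/EI  [x>a] with C₁=M₀(3b²-L²)/(6L)=-44/3 = ((-8)·(64/5)³/(6·16)-(-8)·((64/5)-4)²/2+(-44/3)·(64/5))/100000 = -206/390625 m
Superposition: y = Σ y_i = -109932406/3955078125 m ≈ -0.027795 m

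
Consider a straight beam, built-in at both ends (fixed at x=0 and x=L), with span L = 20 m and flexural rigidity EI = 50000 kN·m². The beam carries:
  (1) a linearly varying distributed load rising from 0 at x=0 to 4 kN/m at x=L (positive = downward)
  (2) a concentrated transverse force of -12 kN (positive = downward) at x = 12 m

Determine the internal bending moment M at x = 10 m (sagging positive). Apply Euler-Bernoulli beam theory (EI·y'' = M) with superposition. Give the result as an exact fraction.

M(10) = 212/15 kN·m

Load 1 — triangular load w₀=4 kN/m (0→w₀ over full span):
  M_1 = 3w₀Lx/20 - w₀L²/30 - w₀x³/(6L) = 3·4·20·10/20 - 4·20²/30 - 4·10³/(6·20) = 100/3 kN·m
Load 2 — point force P=-12 kN at a=12 m (b=L-a=8):
  M_2 = Pb²(3a+b)x/L³ - Pab²/L²  [x≤a] = (-12)·8²·(3·12+8)·10/20³ - (-12)·12·8²/20² = -96/5 kN·m
Superposition: M = Σ M_i = 212/15 kN·m ≈ 14.133333 kN·m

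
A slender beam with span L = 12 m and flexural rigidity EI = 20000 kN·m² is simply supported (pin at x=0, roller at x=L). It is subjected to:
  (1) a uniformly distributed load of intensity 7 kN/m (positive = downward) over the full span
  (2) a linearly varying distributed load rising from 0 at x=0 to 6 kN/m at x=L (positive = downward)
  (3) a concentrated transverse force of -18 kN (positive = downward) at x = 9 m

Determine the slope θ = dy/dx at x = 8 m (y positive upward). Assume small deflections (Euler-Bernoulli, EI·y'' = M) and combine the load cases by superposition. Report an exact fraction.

Load 1 — uniform load w=7 kN/m over full span:
  θ_1 = -w(L³-6Lx²+4x³)/(24EI) = -7·(12³-6·12·8²+4·8³)/(24·20000) = 91/7500 rad
Load 2 — triangular load w₀=6 kN/m (0→w₀ over full span):
  θ_2 = -w₀(7L⁴-30L²x²+15x⁴)/(360LEI) = -6·(7·12⁴-30·12²·8²+15·8⁴)/(360·12·20000) = 91/18750 rad
Load 3 — point force P=-18 kN at a=9 m (b=L-a=3):
  θ_3 = -Pb(L²-b²-3x²)/(6LEI)  [x≤a] = -(-18)·3·(12²-3²-3·8²)/(6·12·20000) = -171/80000 rad
Superposition: θ = Σ θ_i = 17819/1200000 rad ≈ 0.014849 rad

θ(8) = 17819/1200000 rad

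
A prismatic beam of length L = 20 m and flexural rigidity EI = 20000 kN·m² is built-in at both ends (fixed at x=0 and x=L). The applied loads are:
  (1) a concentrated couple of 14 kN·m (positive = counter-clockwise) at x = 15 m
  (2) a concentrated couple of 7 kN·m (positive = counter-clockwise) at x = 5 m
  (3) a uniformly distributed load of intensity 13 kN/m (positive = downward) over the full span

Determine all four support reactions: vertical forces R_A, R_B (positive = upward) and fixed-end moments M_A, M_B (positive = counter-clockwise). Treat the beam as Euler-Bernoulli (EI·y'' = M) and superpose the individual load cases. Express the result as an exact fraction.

Load 1 — applied couple M₀=14 kN·m at a=15 m (b=L-a=5):
  R_A = 6M₀ab/L³ = 6·14·15·5/20³ = 63/80 kN
  M_A = M₀b(2a-b)/L² = 14·5·(2·15-5)/20² = 35/8 kN·m
  R_B = -6M₀ab/L³ = -6·14·15·5/20³ = -63/80 kN
  M_B = M₀a(2b-a)/L² = 14·15·(2·5-15)/20² = -21/8 kN·m
Load 2 — applied couple M₀=7 kN·m at a=5 m (b=L-a=15):
  R_A = 6M₀ab/L³ = 6·7·5·15/20³ = 63/160 kN
  M_A = M₀b(2a-b)/L² = 7·15·(2·5-15)/20² = -21/16 kN·m
  R_B = -6M₀ab/L³ = -6·7·5·15/20³ = -63/160 kN
  M_B = M₀a(2b-a)/L² = 7·5·(2·15-5)/20² = 35/16 kN·m
Load 3 — uniform load w=13 kN/m over full span:
  R_A = wL/2 = 13·20/2 = 130 kN
  M_A = wL²/12 = 13·20²/12 = 1300/3 kN·m
  R_B = wL/2 = 13·20/2 = 130 kN
  M_B = -wL²/12 = -13·20²/12 = -1300/3 kN·m
Superposition: R_A = 20989/160 kN, M_A = 20947/48 kN·m, R_B = 20611/160 kN, M_B = -20821/48 kN·m

R_A = 20989/160 kN, M_A = 20947/48 kN·m, R_B = 20611/160 kN, M_B = -20821/48 kN·m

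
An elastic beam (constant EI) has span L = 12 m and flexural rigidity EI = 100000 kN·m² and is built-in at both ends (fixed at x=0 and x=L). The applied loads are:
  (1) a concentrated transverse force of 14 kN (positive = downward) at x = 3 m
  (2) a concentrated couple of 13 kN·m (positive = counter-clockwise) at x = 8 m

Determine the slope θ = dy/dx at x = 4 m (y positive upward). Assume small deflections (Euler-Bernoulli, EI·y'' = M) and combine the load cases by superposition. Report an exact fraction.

Load 1 — point force P=14 kN at a=3 m (b=L-a=9):
  θ_1 = Pa²(L-x)(2bL-(3b+a)(L-x))/(2L³EI)  [x>a] = 14·3²·(12-4)·(2·9·12-(3·9+3)·(12-4))/(2·12³·100000) = -7/100000 rad
Load 2 — applied couple M₀=13 kN·m at a=8 m (b=L-a=4):
  θ_2 = (R_Ax²/2 - M_Ax)/EI  [x≤a] with R_A=13/9, M_A=13/3 = ((13/9)·4²/2 - (13/3)·4)/100000 = -13/225000 rad
Superposition: θ = Σ θ_i = -23/180000 rad ≈ -0.000128 rad

θ(4) = -23/180000 rad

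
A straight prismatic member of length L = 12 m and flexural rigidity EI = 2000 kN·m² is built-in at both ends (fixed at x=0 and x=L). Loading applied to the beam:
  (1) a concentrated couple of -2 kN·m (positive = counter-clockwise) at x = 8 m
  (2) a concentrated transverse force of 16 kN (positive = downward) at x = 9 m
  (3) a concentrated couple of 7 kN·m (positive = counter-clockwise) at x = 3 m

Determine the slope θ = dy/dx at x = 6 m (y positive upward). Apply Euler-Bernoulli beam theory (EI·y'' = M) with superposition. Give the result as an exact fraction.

Load 1 — applied couple M₀=-2 kN·m at a=8 m (b=L-a=4):
  θ_1 = (R_Ax²/2 - M_Ax)/EI  [x≤a] with R_A=-2/9, M_A=-2/3 = ((-2/9)·6²/2 - (-2/3)·6)/2000 = 0 rad
Load 2 — point force P=16 kN at a=9 m (b=L-a=3):
  θ_2 = -Pb²x(2aL-(3a+b)x)/(2L³EI)  [x≤a] = -16·3²·6·(2·9·12-(3·9+3)·6)/(2·12³·2000) = -9/2000 rad
Load 3 — applied couple M₀=7 kN·m at a=3 m (b=L-a=9):
  θ_3 = (R_Ax²/2 - M_Ax - M₀(x-a))/EI  [x>a] with R_A=21/32, M_A=-21/16 = ((21/32)·6²/2 - (-21/16)·6 - 7·(6-3))/2000 = -21/32000 rad
Superposition: θ = Σ θ_i = -33/6400 rad ≈ -0.005156 rad

θ(6) = -33/6400 rad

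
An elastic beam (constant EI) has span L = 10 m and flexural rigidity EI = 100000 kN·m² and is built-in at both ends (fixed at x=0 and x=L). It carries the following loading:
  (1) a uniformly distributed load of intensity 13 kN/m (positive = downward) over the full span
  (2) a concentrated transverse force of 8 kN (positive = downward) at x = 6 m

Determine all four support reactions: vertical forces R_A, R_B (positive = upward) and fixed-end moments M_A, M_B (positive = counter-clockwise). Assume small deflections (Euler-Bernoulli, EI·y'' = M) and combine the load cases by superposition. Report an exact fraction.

Load 1 — uniform load w=13 kN/m over full span:
  R_A = wL/2 = 13·10/2 = 65 kN
  M_A = wL²/12 = 13·10²/12 = 325/3 kN·m
  R_B = wL/2 = 13·10/2 = 65 kN
  M_B = -wL²/12 = -13·10²/12 = -325/3 kN·m
Load 2 — point force P=8 kN at a=6 m (b=L-a=4):
  R_A = Pb²(3a+b)/L³ = 8·4²·(3·6+4)/10³ = 352/125 kN
  M_A = Pab²/L² = 8·6·4²/10² = 192/25 kN·m
  R_B = Pa²(a+3b)/L³ = 8·6²·(6+3·4)/10³ = 648/125 kN
  M_B = -Pa²b/L² = -8·6²·4/10² = -288/25 kN·m
Superposition: R_A = 8477/125 kN, M_A = 8701/75 kN·m, R_B = 8773/125 kN, M_B = -8989/75 kN·m

R_A = 8477/125 kN, M_A = 8701/75 kN·m, R_B = 8773/125 kN, M_B = -8989/75 kN·m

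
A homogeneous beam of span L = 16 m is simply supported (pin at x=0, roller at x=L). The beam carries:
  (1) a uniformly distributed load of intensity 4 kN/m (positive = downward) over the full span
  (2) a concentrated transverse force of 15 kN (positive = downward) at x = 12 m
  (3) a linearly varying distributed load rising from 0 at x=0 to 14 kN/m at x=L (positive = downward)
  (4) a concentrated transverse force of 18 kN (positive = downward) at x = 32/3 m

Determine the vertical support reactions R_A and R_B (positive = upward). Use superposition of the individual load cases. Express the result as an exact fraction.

Load 1 — uniform load w=4 kN/m over full span:
  R_A = wL/2 = 4·16/2 = 32 kN
  R_B = wL/2 = 4·16/2 = 32 kN
Load 2 — point force P=15 kN at a=12 m (b=L-a=4):
  R_A = Pb/L = 15·4/16 = 15/4 kN
  R_B = Pa/L = 15·12/16 = 45/4 kN
Load 3 — triangular load w₀=14 kN/m (0→w₀ over full span):
  R_A = w₀L/6 = 14·16/6 = 112/3 kN
  R_B = w₀L/3 = 14·16/3 = 224/3 kN
Load 4 — point force P=18 kN at a=32/3 m (b=L-a=16/3):
  R_A = Pb/L = 18·(16/3)/16 = 6 kN
  R_B = Pa/L = 18·(32/3)/16 = 12 kN
Superposition: R_A = 949/12 kN, R_B = 1559/12 kN

R_A = 949/12 kN, R_B = 1559/12 kN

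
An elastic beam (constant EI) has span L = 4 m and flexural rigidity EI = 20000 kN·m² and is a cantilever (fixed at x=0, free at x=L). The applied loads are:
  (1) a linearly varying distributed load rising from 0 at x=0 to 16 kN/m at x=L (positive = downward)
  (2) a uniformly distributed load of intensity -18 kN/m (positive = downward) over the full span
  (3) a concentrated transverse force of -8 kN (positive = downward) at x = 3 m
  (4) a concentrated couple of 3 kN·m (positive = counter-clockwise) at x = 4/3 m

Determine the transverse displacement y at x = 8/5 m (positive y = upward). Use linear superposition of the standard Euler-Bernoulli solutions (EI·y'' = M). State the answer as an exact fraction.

Load 1 — triangular load w₀=16 kN/m (0→w₀ over full span):
  y_1 = (w₀Lx³/12-w₀L²x²/6-w₀x⁵/(120L))/EI = (16·4·(8/5)³/12-16·4²·(8/5)²/6-16·(8/5)⁵/(120·4))/20000 = -128512/29296875 m
Load 2 — uniform load w=-18 kN/m over full span:
  y_2 = -wx²(x²-4Lx+6L²)/(24EI) = -(-18)·(8/5)²·((8/5)²-4·4·(8/5)+6·4²)/(24·20000) = 2736/390625 m
Load 3 — point force P=-8 kN at a=3 m (b=L-a=1):
  y_3 = -Px²(3a-x)/(6EI)  [x≤a] = -(-8)·(8/5)²·(3·3-(8/5))/(6·20000) = 296/234375 m
Load 4 — applied couple M₀=3 kN·m at a=4/3 m (b=L-a=8/3):
  y_4 = M₀a(2x-a)/(2EI)  [x>a] = 3·(4/3)·(2·(8/5)-(4/3))/(2·20000) = 7/37500 m
Superposition: y = Σ y_i = 476627/117187500 m ≈ 0.004067 m

y(8/5) = 476627/117187500 m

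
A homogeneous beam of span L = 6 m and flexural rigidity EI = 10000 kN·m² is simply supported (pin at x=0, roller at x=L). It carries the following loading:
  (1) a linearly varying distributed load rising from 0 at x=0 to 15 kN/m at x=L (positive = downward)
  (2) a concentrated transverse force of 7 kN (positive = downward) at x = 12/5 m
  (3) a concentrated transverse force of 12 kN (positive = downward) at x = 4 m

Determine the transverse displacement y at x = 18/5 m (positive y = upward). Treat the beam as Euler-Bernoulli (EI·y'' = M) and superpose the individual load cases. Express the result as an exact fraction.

y(18/5) = -38256/1953125 m

Load 1 — triangular load w₀=15 kN/m (0→w₀ over full span):
  y_1 = -w₀x(7L⁴-10L²x²+3x⁴)/(360LEI) = -15·(18/5)·(7·6⁴-10·6²·(18/5)²+3·(18/5)⁴)/(360·6·10000) = -23976/1953125 m
Load 2 — point force P=7 kN at a=12/5 m (b=L-a=18/5):
  y_2 = -Pa(L-x)(2Lx-a²-x²)/(6LEI)  [x>a] = -7·(12/5)·(6-(18/5))·(2·6·(18/5)-(12/5)²-(18/5)²)/(6·6·10000) = -1071/390625 m
Load 3 — point force P=12 kN at a=4 m (b=L-a=2):
  y_3 = -Pbx(L²-b²-x²)/(6LEI)  [x≤a] = -12·2·(18/5)·(6²-2²-(18/5)²)/(6·6·10000) = -357/78125 m
Superposition: y = Σ y_i = -38256/1953125 m ≈ -0.019587 m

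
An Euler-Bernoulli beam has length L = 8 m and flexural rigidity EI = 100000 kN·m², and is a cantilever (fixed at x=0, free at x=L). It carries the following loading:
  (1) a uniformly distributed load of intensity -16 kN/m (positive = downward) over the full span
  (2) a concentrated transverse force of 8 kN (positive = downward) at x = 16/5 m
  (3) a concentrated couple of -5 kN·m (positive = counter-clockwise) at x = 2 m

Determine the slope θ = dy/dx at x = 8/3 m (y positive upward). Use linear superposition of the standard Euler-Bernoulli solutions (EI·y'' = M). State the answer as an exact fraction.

Load 1 — uniform load w=-16 kN/m over full span:
  θ_1 = -wx(x²-3Lx+3L²)/(6EI) = -(-16)·(8/3)·((8/3)²-3·8·(8/3)+3·8²)/(6·100000) = 2432/253125 rad
Load 2 — point force P=8 kN at a=16/5 m (b=L-a=24/5):
  θ_2 = -Px(2a-x)/(2EI)  [x≤a] = -8·(8/3)·(2·(16/5)-(8/3))/(2·100000) = -56/140625 rad
Load 3 — applied couple M₀=-5 kN·m at a=2 m (b=L-a=6):
  θ_3 = M₀a/EI  [x>a] = (-5)·2/100000 = -1/10000 rad
Superposition: θ = Σ θ_i = 184471/20250000 rad ≈ 0.009110 rad

θ(8/3) = 184471/20250000 rad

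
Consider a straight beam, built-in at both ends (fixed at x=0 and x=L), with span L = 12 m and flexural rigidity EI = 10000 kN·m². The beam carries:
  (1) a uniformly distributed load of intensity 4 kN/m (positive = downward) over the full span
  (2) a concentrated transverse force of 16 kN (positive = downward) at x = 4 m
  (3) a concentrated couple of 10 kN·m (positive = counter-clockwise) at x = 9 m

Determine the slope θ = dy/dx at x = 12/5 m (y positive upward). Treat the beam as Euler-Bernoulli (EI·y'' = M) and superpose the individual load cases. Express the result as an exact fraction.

Load 1 — uniform load w=4 kN/m over full span:
  θ_1 = -wx(L-x)(L-2x)/(12EI) = -4·(12/5)·(12-(12/5))·(12-2·(12/5))/(12·10000) = -432/78125 rad
Load 2 — point force P=16 kN at a=4 m (b=L-a=8):
  θ_2 = -Pb²x(2aL-(3a+b)x)/(2L³EI)  [x≤a] = -16·8²·(12/5)·(2·4·12-(3·4+8)·(12/5))/(2·12³·10000) = -32/9375 rad
Load 3 — applied couple M₀=10 kN·m at a=9 m (b=L-a=3):
  θ_3 = (R_Ax²/2 - M_Ax)/EI  [x≤a] with R_A=15/16, M_A=25/8 = ((15/16)·(12/5)²/2 - (25/8)·(12/5))/10000 = -3/6250 rad
Superposition: θ = Σ θ_i = -4417/468750 rad ≈ -0.009423 rad

θ(12/5) = -4417/468750 rad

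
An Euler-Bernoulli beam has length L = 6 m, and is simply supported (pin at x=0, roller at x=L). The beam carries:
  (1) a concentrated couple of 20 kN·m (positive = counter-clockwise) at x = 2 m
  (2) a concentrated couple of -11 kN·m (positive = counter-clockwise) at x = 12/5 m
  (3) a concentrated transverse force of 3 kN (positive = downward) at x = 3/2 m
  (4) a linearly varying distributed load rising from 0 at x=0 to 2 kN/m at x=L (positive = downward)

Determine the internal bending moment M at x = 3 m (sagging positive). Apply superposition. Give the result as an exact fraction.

Load 1 — applied couple M₀=20 kN·m at a=2 m (b=L-a=4):
  M_1 = M₀x/L - M₀  [x>a] = 20·3/6 - 20 = -10 kN·m
Load 2 — applied couple M₀=-11 kN·m at a=12/5 m (b=L-a=18/5):
  M_2 = M₀x/L - M₀  [x>a] = (-11)·3/6 - (-11) = 11/2 kN·m
Load 3 — point force P=3 kN at a=3/2 m (b=L-a=9/2):
  M_3 = Pa(L-x)/L  [x>a] = 3·(3/2)·(6-3)/6 = 9/4 kN·m
Load 4 — triangular load w₀=2 kN/m (0→w₀ over full span):
  M_4 = w₀Lx/6 - w₀x³/(6L) = 2·6·3/6 - 2·3³/(6·6) = 9/2 kN·m
Superposition: M = Σ M_i = 9/4 kN·m ≈ 2.250000 kN·m

M(3) = 9/4 kN·m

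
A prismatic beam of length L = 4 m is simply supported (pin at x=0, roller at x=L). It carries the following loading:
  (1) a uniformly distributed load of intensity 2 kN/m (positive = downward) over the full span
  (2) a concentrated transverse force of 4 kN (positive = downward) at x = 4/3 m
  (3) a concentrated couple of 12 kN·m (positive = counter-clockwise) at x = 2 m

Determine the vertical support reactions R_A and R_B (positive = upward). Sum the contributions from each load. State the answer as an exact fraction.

Load 1 — uniform load w=2 kN/m over full span:
  R_A = wL/2 = 2·4/2 = 4 kN
  R_B = wL/2 = 2·4/2 = 4 kN
Load 2 — point force P=4 kN at a=4/3 m (b=L-a=8/3):
  R_A = Pb/L = 4·(8/3)/4 = 8/3 kN
  R_B = Pa/L = 4·(4/3)/4 = 4/3 kN
Load 3 — applied couple M₀=12 kN·m at a=2 m (b=L-a=2):
  R_A = M₀/L = 12/4 = 3 kN
  R_B = -M₀/L = -12/4 = -3 kN
Superposition: R_A = 29/3 kN, R_B = 7/3 kN

R_A = 29/3 kN, R_B = 7/3 kN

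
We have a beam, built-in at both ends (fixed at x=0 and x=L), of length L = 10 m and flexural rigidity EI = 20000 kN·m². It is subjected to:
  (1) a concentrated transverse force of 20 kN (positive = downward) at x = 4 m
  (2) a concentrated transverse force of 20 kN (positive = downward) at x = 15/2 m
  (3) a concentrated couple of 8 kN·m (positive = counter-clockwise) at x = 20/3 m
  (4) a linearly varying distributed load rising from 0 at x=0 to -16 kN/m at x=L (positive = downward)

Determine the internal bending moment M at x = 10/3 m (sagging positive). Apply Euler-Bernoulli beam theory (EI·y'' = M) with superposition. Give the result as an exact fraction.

M(10/3) = -1489/3240 kN·m

Load 1 — point force P=20 kN at a=4 m (b=L-a=6):
  M_1 = Pb²(3a+b)x/L³ - Pab²/L²  [x≤a] = 20·6²·(3·4+6)·(10/3)/10³ - 20·4·6²/10² = 72/5 kN·m
Load 2 — point force P=20 kN at a=15/2 m (b=L-a=5/2):
  M_2 = Pb²(3a+b)x/L³ - Pab²/L²  [x≤a] = 20·(5/2)²·(3·(15/2)+(5/2))·(10/3)/10³ - 20·(15/2)·(5/2)²/10² = 25/24 kN·m
Load 3 — applied couple M₀=8 kN·m at a=20/3 m (b=L-a=10/3):
  M_3 = R_Ax - M_A  [x≤a] with R_A=16/15, M_A=8/3 = (16/15)·(10/3) - (8/3) = 8/9 kN·m
Load 4 — triangular load w₀=-16 kN/m (0→w₀ over full span):
  M_4 = 3w₀Lx/20 - w₀L²/30 - w₀x³/(6L) = 3·(-16)·10·(10/3)/20 - (-16)·10²/30 - (-16)·(10/3)³/(6·10) = -1360/81 kN·m
Superposition: M = Σ M_i = -1489/3240 kN·m ≈ -0.459568 kN·m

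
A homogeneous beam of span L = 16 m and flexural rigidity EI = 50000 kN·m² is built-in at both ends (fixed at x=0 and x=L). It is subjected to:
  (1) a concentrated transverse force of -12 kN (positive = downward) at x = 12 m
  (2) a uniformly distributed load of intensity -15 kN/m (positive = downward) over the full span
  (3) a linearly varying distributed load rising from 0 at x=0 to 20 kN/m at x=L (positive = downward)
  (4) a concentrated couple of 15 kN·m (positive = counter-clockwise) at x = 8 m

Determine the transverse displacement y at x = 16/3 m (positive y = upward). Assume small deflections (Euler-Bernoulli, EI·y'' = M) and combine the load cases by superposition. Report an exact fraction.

y(16/3) = 37678/2278125 m

Load 1 — point force P=-12 kN at a=12 m (b=L-a=4):
  y_1 = -Pb²x²(3aL-(3a+b)x)/(6L³EI)  [x≤a] = -(-12)·4²·(16/3)²·(3·12·16-(3·12+4)·(16/3))/(6·16³·50000) = 136/84375 m
Load 2 — uniform load w=-15 kN/m over full span:
  y_2 = -wx²(L-x)²/(24EI) = -(-15)·(16/3)²·(16-(16/3))²/(24·50000) = 2048/50625 m
Load 3 — triangular load w₀=20 kN/m (0→w₀ over full span):
  y_3 = -w₀x²(L-x)²(x+2L)/(120LEI) = -20·(16/3)²·(16-(16/3))²·((16/3)+2·16)/(120·16·50000) = -57344/2278125 m
Load 4 — applied couple M₀=15 kN·m at a=8 m (b=L-a=8):
  y_4 = (R_Ax³/6 - M_Ax²/2)/EI  [x≤a] with R_A=45/32, M_A=15/4 = ((45/32)·(16/3)³/6 - (15/4)·(16/3)²/2)/50000 = -2/5625 m
Superposition: y = Σ y_i = 37678/2278125 m ≈ 0.016539 m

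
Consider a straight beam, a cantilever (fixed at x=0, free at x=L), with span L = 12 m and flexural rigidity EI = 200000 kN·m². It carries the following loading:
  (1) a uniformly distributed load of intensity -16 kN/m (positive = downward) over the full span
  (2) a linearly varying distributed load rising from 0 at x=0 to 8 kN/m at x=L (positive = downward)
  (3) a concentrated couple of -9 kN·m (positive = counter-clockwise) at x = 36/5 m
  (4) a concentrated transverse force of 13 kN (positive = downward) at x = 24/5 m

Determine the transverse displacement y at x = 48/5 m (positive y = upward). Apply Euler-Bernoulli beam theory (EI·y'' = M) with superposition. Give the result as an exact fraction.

Load 1 — uniform load w=-16 kN/m over full span:
  y_1 = -wx²(x²-4Lx+6L²)/(24EI) = -(-16)·(48/5)²·((48/5)²-4·12·(48/5)+6·12²)/(24·200000) = 297216/1953125 m
Load 2 — triangular load w₀=8 kN/m (0→w₀ over full span):
  y_2 = (w₀Lx³/12-w₀L²x²/6-w₀x⁵/(120L))/EI = (8·12·(48/5)³/12-8·12²·(48/5)²/6-8·(48/5)⁵/(120·12))/200000 = -2702592/48828125 m
Load 3 — applied couple M₀=-9 kN·m at a=36/5 m (b=L-a=24/5):
  y_3 = M₀a(2x-a)/(2EI)  [x>a] = (-9)·(36/5)·(2·(48/5)-(36/5))/(2·200000) = -243/125000 m
Load 4 — point force P=13 kN at a=24/5 m (b=L-a=36/5):
  y_4 = -Pa²(3x-a)/(6EI)  [x>a] = -13·(24/5)²·(3·(48/5)-(24/5))/(6·200000) = -468/78125 m
Superposition: y = Σ y_i = 34723089/390625000 m ≈ 0.088891 m

y(48/5) = 34723089/390625000 m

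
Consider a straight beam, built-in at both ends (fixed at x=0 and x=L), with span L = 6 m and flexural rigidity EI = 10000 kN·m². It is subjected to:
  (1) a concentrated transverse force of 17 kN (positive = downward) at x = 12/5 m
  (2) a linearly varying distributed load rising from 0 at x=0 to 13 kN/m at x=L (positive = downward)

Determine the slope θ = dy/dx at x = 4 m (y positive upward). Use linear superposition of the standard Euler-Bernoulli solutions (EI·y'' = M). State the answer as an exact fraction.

θ(4) = 4417/2812500 rad

Load 1 — point force P=17 kN at a=12/5 m (b=L-a=18/5):
  θ_1 = Pa²(L-x)(2bL-(3b+a)(L-x))/(2L³EI)  [x>a] = 17·(12/5)²·(6-4)·(2·(18/5)·6-(3·(18/5)+(12/5))·(6-4))/(2·6³·10000) = 119/156250 rad
Load 2 — triangular load w₀=13 kN/m (0→w₀ over full span):
  θ_2 = -w₀(2x(L-x)(L-2x)(x+2L)+x²(L-x)²)/(120LEI) = -13·(2·4·(6-4)·(6-2·4)·(4+2·6)+4²·(6-4)²)/(120·6·10000) = 91/112500 rad
Superposition: θ = Σ θ_i = 4417/2812500 rad ≈ 0.001570 rad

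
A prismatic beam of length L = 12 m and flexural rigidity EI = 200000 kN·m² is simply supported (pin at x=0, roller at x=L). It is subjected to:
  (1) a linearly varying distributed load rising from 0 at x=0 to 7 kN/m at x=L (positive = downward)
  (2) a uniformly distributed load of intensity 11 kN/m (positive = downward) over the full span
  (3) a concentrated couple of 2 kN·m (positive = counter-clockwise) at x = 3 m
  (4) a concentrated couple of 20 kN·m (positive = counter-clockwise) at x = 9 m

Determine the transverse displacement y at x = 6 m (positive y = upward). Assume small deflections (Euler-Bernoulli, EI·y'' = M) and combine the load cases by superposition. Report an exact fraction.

y(6) = -8073/400000 m

Load 1 — triangular load w₀=7 kN/m (0→w₀ over full span):
  y_1 = -w₀x(7L⁴-10L²x²+3x⁴)/(360LEI) = -7·6·(7·12⁴-10·12²·6²+3·6⁴)/(360·12·200000) = -189/40000 m
Load 2 — uniform load w=11 kN/m over full span:
  y_2 = -wx(L³-2Lx²+x³)/(24EI) = -11·6·(12³-2·12·6²+6³)/(24·200000) = -297/20000 m
Load 3 — applied couple M₀=2 kN·m at a=3 m (b=L-a=9):
  y_3 = (M₀x³/(6L)-M₀(x-a)²/2+C₁x)/EI  [x>a] with C₁=M₀(3b²-L²)/(6L)=11/4 = (2·6³/(6·12)-2·(6-3)²/2+(11/4)·6)/200000 = 27/400000 m
Load 4 — applied couple M₀=20 kN·m at a=9 m (b=L-a=3):
  y_4 = (M₀x³/(6L)+C₁x)/EI  [x≤a] with C₁=M₀(3b²-L²)/(6L)=-65/2 = (20·6³/(6·12)+(-65/2)·6)/200000 = -27/40000 m
Superposition: y = Σ y_i = -8073/400000 m ≈ -0.020182 m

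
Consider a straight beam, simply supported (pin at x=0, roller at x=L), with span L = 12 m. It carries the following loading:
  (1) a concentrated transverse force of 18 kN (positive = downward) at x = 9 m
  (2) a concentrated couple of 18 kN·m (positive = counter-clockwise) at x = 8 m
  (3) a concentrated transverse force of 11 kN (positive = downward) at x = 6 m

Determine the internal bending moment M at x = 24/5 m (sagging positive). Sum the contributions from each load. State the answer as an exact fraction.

Load 1 — point force P=18 kN at a=9 m (b=L-a=3):
  M_1 = Pbx/L  [x≤a] = 18·3·(24/5)/12 = 108/5 kN·m
Load 2 — applied couple M₀=18 kN·m at a=8 m (b=L-a=4):
  M_2 = M₀x/L  [x≤a] = 18·(24/5)/12 = 36/5 kN·m
Load 3 — point force P=11 kN at a=6 m (b=L-a=6):
  M_3 = Pbx/L  [x≤a] = 11·6·(24/5)/12 = 132/5 kN·m
Superposition: M = Σ M_i = 276/5 kN·m ≈ 55.200000 kN·m

M(24/5) = 276/5 kN·m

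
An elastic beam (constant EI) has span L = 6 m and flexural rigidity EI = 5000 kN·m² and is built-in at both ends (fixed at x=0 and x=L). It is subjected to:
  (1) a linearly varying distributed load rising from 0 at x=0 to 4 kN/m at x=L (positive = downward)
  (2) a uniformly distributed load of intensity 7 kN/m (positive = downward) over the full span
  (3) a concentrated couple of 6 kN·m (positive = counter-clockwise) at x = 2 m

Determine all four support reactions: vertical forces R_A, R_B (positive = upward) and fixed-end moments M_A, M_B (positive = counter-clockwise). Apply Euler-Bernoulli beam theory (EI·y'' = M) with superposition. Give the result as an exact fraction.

R_A = 389/15 kN, M_A = 129/5 kN·m, R_B = 421/15 kN, M_B = -131/5 kN·m

Load 1 — triangular load w₀=4 kN/m (0→w₀ over full span):
  R_A = 3w₀L/20 = 3·4·6/20 = 18/5 kN
  M_A = w₀L²/30 = 4·6²/30 = 24/5 kN·m
  R_B = 7w₀L/20 = 7·4·6/20 = 42/5 kN
  M_B = -w₀L²/20 = -4·6²/20 = -36/5 kN·m
Load 2 — uniform load w=7 kN/m over full span:
  R_A = wL/2 = 7·6/2 = 21 kN
  M_A = wL²/12 = 7·6²/12 = 21 kN·m
  R_B = wL/2 = 7·6/2 = 21 kN
  M_B = -wL²/12 = -7·6²/12 = -21 kN·m
Load 3 — applied couple M₀=6 kN·m at a=2 m (b=L-a=4):
  R_A = 6M₀ab/L³ = 6·6·2·4/6³ = 4/3 kN
  M_A = M₀b(2a-b)/L² = 6·4·(2·2-4)/6² = 0 kN·m
  R_B = -6M₀ab/L³ = -6·6·2·4/6³ = -4/3 kN
  M_B = M₀a(2b-a)/L² = 6·2·(2·4-2)/6² = 2 kN·m
Superposition: R_A = 389/15 kN, M_A = 129/5 kN·m, R_B = 421/15 kN, M_B = -131/5 kN·m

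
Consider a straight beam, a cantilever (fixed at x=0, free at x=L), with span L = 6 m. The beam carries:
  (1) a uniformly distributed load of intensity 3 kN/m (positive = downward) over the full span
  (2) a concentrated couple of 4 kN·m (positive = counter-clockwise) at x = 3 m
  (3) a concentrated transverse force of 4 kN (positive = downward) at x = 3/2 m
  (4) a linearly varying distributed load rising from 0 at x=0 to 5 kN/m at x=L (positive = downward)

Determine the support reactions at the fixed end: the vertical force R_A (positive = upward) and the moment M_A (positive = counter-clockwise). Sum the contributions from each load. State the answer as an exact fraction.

Load 1 — uniform load w=3 kN/m over full span:
  R_A = wL = 3·6 = 18 kN
  M_A = wL²/2 = 3·6²/2 = 54 kN·m
Load 2 — applied couple M₀=4 kN·m at a=3 m (b=L-a=3):
  R_A = 0 kN
  M_A = -M₀ = -4 kN·m
Load 3 — point force P=4 kN at a=3/2 m (b=L-a=9/2):
  R_A = P = 4 kN
  M_A = Pa = 4·(3/2) = 6 kN·m
Load 4 — triangular load w₀=5 kN/m (0→w₀ over full span):
  R_A = w₀L/2 = 5·6/2 = 15 kN
  M_A = w₀L²/3 = 5·6²/3 = 60 kN·m
Superposition: R_A = 37 kN, M_A = 116 kN·m

R_A = 37 kN, M_A = 116 kN·m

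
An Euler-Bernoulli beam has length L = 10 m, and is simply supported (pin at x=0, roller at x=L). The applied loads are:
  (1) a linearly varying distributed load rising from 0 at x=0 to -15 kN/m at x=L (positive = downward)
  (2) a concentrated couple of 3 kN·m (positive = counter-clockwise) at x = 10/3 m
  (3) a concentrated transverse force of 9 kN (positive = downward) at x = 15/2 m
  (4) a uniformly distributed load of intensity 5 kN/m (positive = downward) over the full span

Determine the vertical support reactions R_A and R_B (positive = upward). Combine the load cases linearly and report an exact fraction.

Load 1 — triangular load w₀=-15 kN/m (0→w₀ over full span):
  R_A = w₀L/6 = (-15)·10/6 = -25 kN
  R_B = w₀L/3 = (-15)·10/3 = -50 kN
Load 2 — applied couple M₀=3 kN·m at a=10/3 m (b=L-a=20/3):
  R_A = M₀/L = 3/10 kN
  R_B = -M₀/L = -3/10 kN
Load 3 — point force P=9 kN at a=15/2 m (b=L-a=5/2):
  R_A = Pb/L = 9·(5/2)/10 = 9/4 kN
  R_B = Pa/L = 9·(15/2)/10 = 27/4 kN
Load 4 — uniform load w=5 kN/m over full span:
  R_A = wL/2 = 5·10/2 = 25 kN
  R_B = wL/2 = 5·10/2 = 25 kN
Superposition: R_A = 51/20 kN, R_B = -371/20 kN

R_A = 51/20 kN, R_B = -371/20 kN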